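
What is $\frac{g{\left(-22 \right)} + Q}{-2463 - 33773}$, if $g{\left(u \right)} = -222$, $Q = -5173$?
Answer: $\frac{5395}{36236} \approx 0.14889$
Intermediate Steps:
$\frac{g{\left(-22 \right)} + Q}{-2463 - 33773} = \frac{-222 - 5173}{-2463 - 33773} = - \frac{5395}{-36236} = \left(-5395\right) \left(- \frac{1}{36236}\right) = \frac{5395}{36236}$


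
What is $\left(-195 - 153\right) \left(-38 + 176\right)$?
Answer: $-48024$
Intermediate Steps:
$\left(-195 - 153\right) \left(-38 + 176\right) = \left(-348\right) 138 = -48024$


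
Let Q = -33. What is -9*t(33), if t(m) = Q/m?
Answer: 9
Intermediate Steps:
t(m) = -33/m
-9*t(33) = -(-297)/33 = -9*(-1) = 9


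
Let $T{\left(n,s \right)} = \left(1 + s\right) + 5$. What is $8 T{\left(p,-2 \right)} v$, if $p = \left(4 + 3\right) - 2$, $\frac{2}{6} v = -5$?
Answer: $-480$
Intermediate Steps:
$v = -15$ ($v = 3 \left(-5\right) = -15$)
$p = 5$ ($p = 7 - 2 = 5$)
$T{\left(n,s \right)} = 6 + s$
$8 T{\left(p,-2 \right)} v = 8 \left(6 - 2\right) \left(-15\right) = 8 \cdot 4 \left(-15\right) = 32 \left(-15\right) = -480$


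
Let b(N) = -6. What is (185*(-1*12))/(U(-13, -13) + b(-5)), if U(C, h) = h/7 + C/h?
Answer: 1295/4 ≈ 323.75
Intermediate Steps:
U(C, h) = h/7 + C/h (U(C, h) = h*(1/7) + C/h = h/7 + C/h)
(185*(-1*12))/(U(-13, -13) + b(-5)) = (185*(-1*12))/(((1/7)*(-13) - 13/(-13)) - 6) = (185*(-12))/((-13/7 - 13*(-1/13)) - 6) = -2220/((-13/7 + 1) - 6) = -2220/(-6/7 - 6) = -2220/(-48/7) = -2220*(-7/48) = 1295/4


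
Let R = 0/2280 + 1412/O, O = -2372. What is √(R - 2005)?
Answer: I*√705265574/593 ≈ 44.784*I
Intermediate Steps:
R = -353/593 (R = 0/2280 + 1412/(-2372) = 0*(1/2280) + 1412*(-1/2372) = 0 - 353/593 = -353/593 ≈ -0.59528)
√(R - 2005) = √(-353/593 - 2005) = √(-1189318/593) = I*√705265574/593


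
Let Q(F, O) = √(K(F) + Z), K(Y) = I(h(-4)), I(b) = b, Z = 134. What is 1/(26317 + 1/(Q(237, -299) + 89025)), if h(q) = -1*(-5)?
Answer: 208574080529087/5489044079626853505 + √139/5489044079626853505 ≈ 3.7998e-5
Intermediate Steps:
h(q) = 5
K(Y) = 5
Q(F, O) = √139 (Q(F, O) = √(5 + 134) = √139)
1/(26317 + 1/(Q(237, -299) + 89025)) = 1/(26317 + 1/(√139 + 89025)) = 1/(26317 + 1/(89025 + √139))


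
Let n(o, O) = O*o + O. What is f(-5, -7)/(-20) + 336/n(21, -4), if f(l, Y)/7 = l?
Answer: -91/44 ≈ -2.0682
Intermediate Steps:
n(o, O) = O + O*o
f(l, Y) = 7*l
f(-5, -7)/(-20) + 336/n(21, -4) = (7*(-5))/(-20) + 336/((-4*(1 + 21))) = -35*(-1/20) + 336/((-4*22)) = 7/4 + 336/(-88) = 7/4 + 336*(-1/88) = 7/4 - 42/11 = -91/44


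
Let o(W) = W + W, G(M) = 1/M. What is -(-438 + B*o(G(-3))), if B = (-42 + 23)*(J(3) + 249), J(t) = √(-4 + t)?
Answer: -2716 - 38*I/3 ≈ -2716.0 - 12.667*I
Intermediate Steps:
o(W) = 2*W
B = -4731 - 19*I (B = (-42 + 23)*(√(-4 + 3) + 249) = -19*(√(-1) + 249) = -19*(I + 249) = -19*(249 + I) = -4731 - 19*I ≈ -4731.0 - 19.0*I)
-(-438 + B*o(G(-3))) = -(-438 + (-4731 - 19*I)*(2/(-3))) = -(-438 + (-4731 - 19*I)*(2*(-⅓))) = -(-438 + (-4731 - 19*I)*(-⅔)) = -(-438 + (3154 + 38*I/3)) = -(2716 + 38*I/3) = -2716 - 38*I/3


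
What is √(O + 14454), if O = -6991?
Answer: √7463 ≈ 86.389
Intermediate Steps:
√(O + 14454) = √(-6991 + 14454) = √7463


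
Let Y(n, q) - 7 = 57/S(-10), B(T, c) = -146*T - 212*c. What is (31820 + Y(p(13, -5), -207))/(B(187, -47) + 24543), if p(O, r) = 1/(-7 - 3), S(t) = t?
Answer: 318213/72050 ≈ 4.4166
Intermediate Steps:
p(O, r) = -⅒ (p(O, r) = 1/(-10) = -⅒)
B(T, c) = -212*c - 146*T
Y(n, q) = 13/10 (Y(n, q) = 7 + 57/(-10) = 7 + 57*(-⅒) = 7 - 57/10 = 13/10)
(31820 + Y(p(13, -5), -207))/(B(187, -47) + 24543) = (31820 + 13/10)/((-212*(-47) - 146*187) + 24543) = 318213/(10*((9964 - 27302) + 24543)) = 318213/(10*(-17338 + 24543)) = (318213/10)/7205 = (318213/10)*(1/7205) = 318213/72050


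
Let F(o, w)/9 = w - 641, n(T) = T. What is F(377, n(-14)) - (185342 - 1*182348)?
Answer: -8889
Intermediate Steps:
F(o, w) = -5769 + 9*w (F(o, w) = 9*(w - 641) = 9*(-641 + w) = -5769 + 9*w)
F(377, n(-14)) - (185342 - 1*182348) = (-5769 + 9*(-14)) - (185342 - 1*182348) = (-5769 - 126) - (185342 - 182348) = -5895 - 1*2994 = -5895 - 2994 = -8889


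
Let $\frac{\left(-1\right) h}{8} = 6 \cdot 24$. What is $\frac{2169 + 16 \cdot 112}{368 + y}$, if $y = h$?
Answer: $- \frac{3961}{784} \approx -5.0523$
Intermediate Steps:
$h = -1152$ ($h = - 8 \cdot 6 \cdot 24 = \left(-8\right) 144 = -1152$)
$y = -1152$
$\frac{2169 + 16 \cdot 112}{368 + y} = \frac{2169 + 16 \cdot 112}{368 - 1152} = \frac{2169 + 1792}{-784} = 3961 \left(- \frac{1}{784}\right) = - \frac{3961}{784}$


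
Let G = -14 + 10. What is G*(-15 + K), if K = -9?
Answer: 96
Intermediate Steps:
G = -4
G*(-15 + K) = -4*(-15 - 9) = -4*(-24) = 96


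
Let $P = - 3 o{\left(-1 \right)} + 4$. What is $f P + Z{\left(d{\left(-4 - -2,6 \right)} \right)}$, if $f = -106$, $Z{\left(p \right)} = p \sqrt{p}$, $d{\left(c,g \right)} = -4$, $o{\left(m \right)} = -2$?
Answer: $-1060 - 8 i \approx -1060.0 - 8.0 i$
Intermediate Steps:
$P = 10$ ($P = \left(-3\right) \left(-2\right) + 4 = 6 + 4 = 10$)
$Z{\left(p \right)} = p^{\frac{3}{2}}$
$f P + Z{\left(d{\left(-4 - -2,6 \right)} \right)} = \left(-106\right) 10 + \left(-4\right)^{\frac{3}{2}} = -1060 - 8 i$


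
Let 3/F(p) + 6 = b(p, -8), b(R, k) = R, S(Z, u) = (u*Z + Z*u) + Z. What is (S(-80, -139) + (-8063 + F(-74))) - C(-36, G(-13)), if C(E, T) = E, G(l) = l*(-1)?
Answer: 1130637/80 ≈ 14133.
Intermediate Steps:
G(l) = -l
S(Z, u) = Z + 2*Z*u (S(Z, u) = (Z*u + Z*u) + Z = 2*Z*u + Z = Z + 2*Z*u)
F(p) = 3/(-6 + p)
(S(-80, -139) + (-8063 + F(-74))) - C(-36, G(-13)) = (-80*(1 + 2*(-139)) + (-8063 + 3/(-6 - 74))) - 1*(-36) = (-80*(1 - 278) + (-8063 + 3/(-80))) + 36 = (-80*(-277) + (-8063 + 3*(-1/80))) + 36 = (22160 + (-8063 - 3/80)) + 36 = (22160 - 645043/80) + 36 = 1127757/80 + 36 = 1130637/80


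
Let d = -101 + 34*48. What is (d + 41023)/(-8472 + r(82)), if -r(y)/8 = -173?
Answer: -21277/3544 ≈ -6.0037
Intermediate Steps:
d = 1531 (d = -101 + 1632 = 1531)
r(y) = 1384 (r(y) = -8*(-173) = 1384)
(d + 41023)/(-8472 + r(82)) = (1531 + 41023)/(-8472 + 1384) = 42554/(-7088) = 42554*(-1/7088) = -21277/3544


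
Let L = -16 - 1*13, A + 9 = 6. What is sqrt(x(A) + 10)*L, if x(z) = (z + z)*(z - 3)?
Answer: -29*sqrt(46) ≈ -196.69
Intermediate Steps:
A = -3 (A = -9 + 6 = -3)
x(z) = 2*z*(-3 + z) (x(z) = (2*z)*(-3 + z) = 2*z*(-3 + z))
L = -29 (L = -16 - 13 = -29)
sqrt(x(A) + 10)*L = sqrt(2*(-3)*(-3 - 3) + 10)*(-29) = sqrt(2*(-3)*(-6) + 10)*(-29) = sqrt(36 + 10)*(-29) = sqrt(46)*(-29) = -29*sqrt(46)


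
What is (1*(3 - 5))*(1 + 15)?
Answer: -32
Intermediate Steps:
(1*(3 - 5))*(1 + 15) = (1*(-2))*16 = -2*16 = -32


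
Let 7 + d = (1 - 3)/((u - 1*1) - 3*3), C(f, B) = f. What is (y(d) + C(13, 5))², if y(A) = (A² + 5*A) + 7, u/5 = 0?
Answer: 649636/625 ≈ 1039.4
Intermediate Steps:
u = 0 (u = 5*0 = 0)
d = -34/5 (d = -7 + (1 - 3)/((0 - 1*1) - 3*3) = -7 - 2/((0 - 1) - 9) = -7 - 2/(-1 - 9) = -7 - 2/(-10) = -7 - 2*(-⅒) = -7 + ⅕ = -34/5 ≈ -6.8000)
y(A) = 7 + A² + 5*A
(y(d) + C(13, 5))² = ((7 + (-34/5)² + 5*(-34/5)) + 13)² = ((7 + 1156/25 - 34) + 13)² = (481/25 + 13)² = (806/25)² = 649636/625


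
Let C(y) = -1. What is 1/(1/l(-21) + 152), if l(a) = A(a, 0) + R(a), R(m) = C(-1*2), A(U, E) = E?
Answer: 1/151 ≈ 0.0066225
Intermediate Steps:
R(m) = -1
l(a) = -1 (l(a) = 0 - 1 = -1)
1/(1/l(-21) + 152) = 1/(1/(-1) + 152) = 1/(-1 + 152) = 1/151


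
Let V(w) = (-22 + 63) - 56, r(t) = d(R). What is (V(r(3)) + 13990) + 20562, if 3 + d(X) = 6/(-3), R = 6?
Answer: 34537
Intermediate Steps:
d(X) = -5 (d(X) = -3 + 6/(-3) = -3 + 6*(-⅓) = -3 - 2 = -5)
r(t) = -5
V(w) = -15 (V(w) = 41 - 56 = -15)
(V(r(3)) + 13990) + 20562 = (-15 + 13990) + 20562 = 13975 + 20562 = 34537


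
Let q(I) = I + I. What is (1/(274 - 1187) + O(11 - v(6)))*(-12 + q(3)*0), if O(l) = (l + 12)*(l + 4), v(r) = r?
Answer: -1676256/913 ≈ -1836.0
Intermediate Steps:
q(I) = 2*I
O(l) = (4 + l)*(12 + l) (O(l) = (12 + l)*(4 + l) = (4 + l)*(12 + l))
(1/(274 - 1187) + O(11 - v(6)))*(-12 + q(3)*0) = (1/(274 - 1187) + (48 + (11 - 1*6)² + 16*(11 - 1*6)))*(-12 + (2*3)*0) = (1/(-913) + (48 + (11 - 6)² + 16*(11 - 6)))*(-12 + 6*0) = (-1/913 + (48 + 5² + 16*5))*(-12 + 0) = (-1/913 + (48 + 25 + 80))*(-12) = (-1/913 + 153)*(-12) = (139688/913)*(-12) = -1676256/913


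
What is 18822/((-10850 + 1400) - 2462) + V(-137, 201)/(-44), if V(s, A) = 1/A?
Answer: -10404605/6584358 ≈ -1.5802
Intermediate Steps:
18822/((-10850 + 1400) - 2462) + V(-137, 201)/(-44) = 18822/((-10850 + 1400) - 2462) + 1/(201*(-44)) = 18822/(-9450 - 2462) + (1/201)*(-1/44) = 18822/(-11912) - 1/8844 = 18822*(-1/11912) - 1/8844 = -9411/5956 - 1/8844 = -10404605/6584358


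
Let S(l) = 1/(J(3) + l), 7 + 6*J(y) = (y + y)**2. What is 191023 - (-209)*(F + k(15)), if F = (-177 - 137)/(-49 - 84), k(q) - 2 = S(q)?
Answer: 22841451/119 ≈ 1.9195e+5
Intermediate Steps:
J(y) = -7/6 + 2*y**2/3 (J(y) = -7/6 + (y + y)**2/6 = -7/6 + (2*y)**2/6 = -7/6 + (4*y**2)/6 = -7/6 + 2*y**2/3)
S(l) = 1/(29/6 + l) (S(l) = 1/((-7/6 + (2/3)*3**2) + l) = 1/((-7/6 + (2/3)*9) + l) = 1/((-7/6 + 6) + l) = 1/(29/6 + l))
k(q) = 2 + 6/(29 + 6*q)
F = 314/133 (F = -314/(-133) = -314*(-1/133) = 314/133 ≈ 2.3609)
191023 - (-209)*(F + k(15)) = 191023 - (-209)*(314/133 + 4*(16 + 3*15)/(29 + 6*15)) = 191023 - (-209)*(314/133 + 4*(16 + 45)/(29 + 90)) = 191023 - (-209)*(314/133 + 4*61/119) = 191023 - (-209)*(314/133 + 4*(1/119)*61) = 191023 - (-209)*(314/133 + 244/119) = 191023 - (-209)*9974/2261 = 191023 - 1*(-109714/119) = 191023 + 109714/119 = 22841451/119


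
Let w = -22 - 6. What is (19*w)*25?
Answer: -13300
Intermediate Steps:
w = -28
(19*w)*25 = (19*(-28))*25 = -532*25 = -13300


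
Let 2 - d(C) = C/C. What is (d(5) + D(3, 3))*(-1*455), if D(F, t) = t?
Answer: -1820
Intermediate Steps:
d(C) = 1 (d(C) = 2 - C/C = 2 - 1*1 = 2 - 1 = 1)
(d(5) + D(3, 3))*(-1*455) = (1 + 3)*(-1*455) = 4*(-455) = -1820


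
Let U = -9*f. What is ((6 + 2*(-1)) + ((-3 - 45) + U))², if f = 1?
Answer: 2809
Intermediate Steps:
U = -9 (U = -9*1 = -9)
((6 + 2*(-1)) + ((-3 - 45) + U))² = ((6 + 2*(-1)) + ((-3 - 45) - 9))² = ((6 - 2) + (-48 - 9))² = (4 - 57)² = (-53)² = 2809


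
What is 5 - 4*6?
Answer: -19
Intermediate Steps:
5 - 4*6 = 5 - 24 = -19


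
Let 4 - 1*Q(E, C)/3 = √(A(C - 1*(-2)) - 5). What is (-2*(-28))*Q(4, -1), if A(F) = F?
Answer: 672 - 336*I ≈ 672.0 - 336.0*I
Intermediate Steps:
Q(E, C) = 12 - 3*√(-3 + C) (Q(E, C) = 12 - 3*√((C - 1*(-2)) - 5) = 12 - 3*√((C + 2) - 5) = 12 - 3*√((2 + C) - 5) = 12 - 3*√(-3 + C))
(-2*(-28))*Q(4, -1) = (-2*(-28))*(12 - 3*√(-3 - 1)) = 56*(12 - 6*I) = 672 - 336*I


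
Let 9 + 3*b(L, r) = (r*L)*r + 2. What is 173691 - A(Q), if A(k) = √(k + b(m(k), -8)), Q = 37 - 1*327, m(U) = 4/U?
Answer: 173691 - I*√6152495/145 ≈ 1.7369e+5 - 17.106*I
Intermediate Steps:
b(L, r) = -7/3 + L*r²/3 (b(L, r) = -3 + ((r*L)*r + 2)/3 = -3 + ((L*r)*r + 2)/3 = -3 + (L*r² + 2)/3 = -3 + (2 + L*r²)/3 = -3 + (⅔ + L*r²/3) = -7/3 + L*r²/3)
Q = -290 (Q = 37 - 327 = -290)
A(k) = √(-7/3 + k + 256/(3*k)) (A(k) = √(k + (-7/3 + (⅓)*(4/k)*(-8)²)) = √(k + (-7/3 + (⅓)*(4/k)*64)) = √(k + (-7/3 + 256/(3*k))) = √(-7/3 + k + 256/(3*k)))
173691 - A(Q) = 173691 - √(-21 + 9*(-290) + 768/(-290))/3 = 173691 - √(-21 - 2610 + 768*(-1/290))/3 = 173691 - √(-21 - 2610 - 384/145)/3 = 173691 - √(-381879/145)/3 = 173691 - 3*I*√6152495/145/3 = 173691 - I*√6152495/145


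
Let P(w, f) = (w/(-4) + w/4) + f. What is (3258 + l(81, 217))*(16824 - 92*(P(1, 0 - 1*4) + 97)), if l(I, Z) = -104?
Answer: 26077272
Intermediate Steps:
P(w, f) = f (P(w, f) = (w*(-1/4) + w*(1/4)) + f = (-w/4 + w/4) + f = 0 + f = f)
(3258 + l(81, 217))*(16824 - 92*(P(1, 0 - 1*4) + 97)) = (3258 - 104)*(16824 - 92*((0 - 1*4) + 97)) = 3154*(16824 - 92*((0 - 4) + 97)) = 3154*(16824 - 92*(-4 + 97)) = 3154*(16824 - 92*93) = 3154*(16824 - 8556) = 3154*8268 = 26077272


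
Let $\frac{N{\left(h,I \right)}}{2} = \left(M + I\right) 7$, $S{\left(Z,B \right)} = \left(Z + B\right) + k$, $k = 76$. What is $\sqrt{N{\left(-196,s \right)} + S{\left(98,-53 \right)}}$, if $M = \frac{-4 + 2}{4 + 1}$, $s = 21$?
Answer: $\frac{\sqrt{10235}}{5} \approx 20.234$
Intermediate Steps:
$S{\left(Z,B \right)} = 76 + B + Z$ ($S{\left(Z,B \right)} = \left(Z + B\right) + 76 = \left(B + Z\right) + 76 = 76 + B + Z$)
$M = - \frac{2}{5} \approx -0.4$
$N{\left(h,I \right)} = - \frac{28}{5} + 14 I$ ($N{\left(h,I \right)} = 2 \left(- \frac{2}{5} + I\right) 7 = 2 \left(- \frac{14}{5} + 7 I\right) = - \frac{28}{5} + 14 I$)
$\sqrt{N{\left(-196,s \right)} + S{\left(98,-53 \right)}} = \sqrt{\left(- \frac{28}{5} + 14 \cdot 21\right) + \left(76 - 53 + 98\right)} = \sqrt{\left(- \frac{28}{5} + 294\right) + 121} = \sqrt{\frac{1442}{5} + 121} = \sqrt{\frac{2047}{5}} = \frac{\sqrt{10235}}{5}$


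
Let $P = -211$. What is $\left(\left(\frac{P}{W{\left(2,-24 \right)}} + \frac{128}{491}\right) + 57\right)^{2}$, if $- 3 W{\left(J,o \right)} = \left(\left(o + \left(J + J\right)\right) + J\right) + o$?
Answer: $\frac{84105220081}{47251876} \approx 1779.9$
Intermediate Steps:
$W{\left(J,o \right)} = - J - \frac{2 o}{3}$ ($W{\left(J,o \right)} = - \frac{\left(\left(o + \left(J + J\right)\right) + J\right) + o}{3} = - \frac{\left(\left(o + 2 J\right) + J\right) + o}{3} = - \frac{\left(o + 3 J\right) + o}{3} = - \frac{2 o + 3 J}{3} = - J - \frac{2 o}{3}$)
$\left(\left(\frac{P}{W{\left(2,-24 \right)}} + \frac{128}{491}\right) + 57\right)^{2} = \left(\left(- \frac{211}{\left(-1\right) 2 - -16} + \frac{128}{491}\right) + 57\right)^{2} = \left(\left(- \frac{211}{-2 + 16} + 128 \cdot \frac{1}{491}\right) + 57\right)^{2} = \left(\left(- \frac{211}{14} + \frac{128}{491}\right) + 57\right)^{2} = \left(- \frac{101809}{6874} + 57\right)^{2} = \left(\frac{290009}{6874}\right)^{2} = \frac{84105220081}{47251876}$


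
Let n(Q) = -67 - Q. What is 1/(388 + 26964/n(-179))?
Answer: 4/2515 ≈ 0.0015905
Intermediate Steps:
1/(388 + 26964/n(-179)) = 1/(388 + 26964/(-67 - 1*(-179))) = 1/(388 + 26964/(-67 + 179)) = 1/(388 + 26964/112) = 1/(388 + 26964*(1/112)) = 1/(388 + 963/4) = 1/(2515/4) = 4/2515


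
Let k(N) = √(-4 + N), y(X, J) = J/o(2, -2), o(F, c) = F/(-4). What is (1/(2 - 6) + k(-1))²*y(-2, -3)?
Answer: -237/8 - 3*I*√5 ≈ -29.625 - 6.7082*I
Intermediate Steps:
o(F, c) = -F/4 (o(F, c) = F*(-¼) = -F/4)
y(X, J) = -2*J (y(X, J) = J/((-¼*2)) = J/(-½) = J*(-2) = -2*J)
(1/(2 - 6) + k(-1))²*y(-2, -3) = (1/(2 - 6) + √(-4 - 1))²*(-2*(-3)) = (1/(-4) + √(-5))²*6 = (-¼ + I*√5)²*6 = 6*(-¼ + I*√5)²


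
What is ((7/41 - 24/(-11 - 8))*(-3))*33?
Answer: -110583/779 ≈ -141.96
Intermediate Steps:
((7/41 - 24/(-11 - 8))*(-3))*33 = ((7*(1/41) - 24/(-19))*(-3))*33 = ((7/41 - 24*(-1/19))*(-3))*33 = ((7/41 + 24/19)*(-3))*33 = ((1117/779)*(-3))*33 = -3351/779*33 = -110583/779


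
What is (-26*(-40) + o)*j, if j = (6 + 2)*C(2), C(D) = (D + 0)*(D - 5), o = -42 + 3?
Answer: -48048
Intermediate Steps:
o = -39
C(D) = D*(-5 + D)
j = -48 (j = (6 + 2)*(2*(-5 + 2)) = 8*(2*(-3)) = 8*(-6) = -48)
(-26*(-40) + o)*j = (-26*(-40) - 39)*(-48) = (1040 - 39)*(-48) = 1001*(-48) = -48048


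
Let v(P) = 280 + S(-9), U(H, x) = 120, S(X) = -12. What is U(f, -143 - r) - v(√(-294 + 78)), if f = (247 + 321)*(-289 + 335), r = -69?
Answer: -148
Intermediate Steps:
f = 26128 (f = 568*46 = 26128)
v(P) = 268 (v(P) = 280 - 12 = 268)
U(f, -143 - r) - v(√(-294 + 78)) = 120 - 1*268 = 120 - 268 = -148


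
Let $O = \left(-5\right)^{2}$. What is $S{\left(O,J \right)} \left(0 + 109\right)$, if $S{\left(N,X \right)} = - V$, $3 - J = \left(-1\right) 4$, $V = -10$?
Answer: $1090$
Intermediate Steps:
$O = 25$
$J = 7$ ($J = 3 - \left(-1\right) 4 = 3 - -4 = 3 + 4 = 7$)
$S{\left(N,X \right)} = 10$ ($S{\left(N,X \right)} = \left(-1\right) \left(-10\right) = 10$)
$S{\left(O,J \right)} \left(0 + 109\right) = 10 \left(0 + 109\right) = 10 \cdot 109 = 1090$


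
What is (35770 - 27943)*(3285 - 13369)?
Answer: -78927468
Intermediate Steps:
(35770 - 27943)*(3285 - 13369) = 7827*(-10084) = -78927468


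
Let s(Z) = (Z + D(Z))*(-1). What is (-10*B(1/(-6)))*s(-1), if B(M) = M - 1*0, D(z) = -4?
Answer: 25/3 ≈ 8.3333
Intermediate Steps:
s(Z) = 4 - Z (s(Z) = (Z - 4)*(-1) = (-4 + Z)*(-1) = 4 - Z)
B(M) = M (B(M) = M + 0 = M)
(-10*B(1/(-6)))*s(-1) = (-10/(-6))*(4 - 1*(-1)) = (-10*(-⅙))*(4 + 1) = (5/3)*5 = 25/3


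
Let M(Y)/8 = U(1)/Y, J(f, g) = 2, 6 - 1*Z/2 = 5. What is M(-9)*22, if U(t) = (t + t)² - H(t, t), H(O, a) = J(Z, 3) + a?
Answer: -176/9 ≈ -19.556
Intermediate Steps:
Z = 2 (Z = 12 - 2*5 = 12 - 10 = 2)
H(O, a) = 2 + a
U(t) = -2 - t + 4*t² (U(t) = (t + t)² - (2 + t) = (2*t)² + (-2 - t) = 4*t² + (-2 - t) = -2 - t + 4*t²)
M(Y) = 8/Y (M(Y) = 8*((-2 - 1*1 + 4*1²)/Y) = 8*((-2 - 1 + 4*1)/Y) = 8*((-2 - 1 + 4)/Y) = 8*(1/Y) = 8/Y)
M(-9)*22 = (8/(-9))*22 = (8*(-⅑))*22 = -8/9*22 = -176/9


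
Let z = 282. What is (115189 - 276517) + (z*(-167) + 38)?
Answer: -208384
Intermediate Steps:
(115189 - 276517) + (z*(-167) + 38) = (115189 - 276517) + (282*(-167) + 38) = -161328 + (-47094 + 38) = -161328 - 47056 = -208384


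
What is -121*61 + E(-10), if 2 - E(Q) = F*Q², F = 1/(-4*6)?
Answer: -44249/6 ≈ -7374.8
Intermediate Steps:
F = -1/24 (F = 1/(-24) = -1/24 ≈ -0.041667)
E(Q) = 2 + Q²/24 (E(Q) = 2 - (-1)*Q²/24 = 2 + Q²/24)
-121*61 + E(-10) = -121*61 + (2 + (1/24)*(-10)²) = -7381 + (2 + (1/24)*100) = -7381 + (2 + 25/6) = -7381 + 37/6 = -44249/6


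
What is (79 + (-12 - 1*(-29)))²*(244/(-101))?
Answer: -2248704/101 ≈ -22264.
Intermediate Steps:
(79 + (-12 - 1*(-29)))²*(244/(-101)) = (79 + (-12 + 29))²*(244*(-1/101)) = (79 + 17)²*(-244/101) = 96²*(-244/101) = 9216*(-244/101) = -2248704/101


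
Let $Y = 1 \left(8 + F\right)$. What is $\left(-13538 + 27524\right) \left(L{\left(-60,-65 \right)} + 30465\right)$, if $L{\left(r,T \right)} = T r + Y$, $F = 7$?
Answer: $480838680$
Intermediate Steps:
$Y = 15$ ($Y = 1 \left(8 + 7\right) = 1 \cdot 15 = 15$)
$L{\left(r,T \right)} = 15 + T r$ ($L{\left(r,T \right)} = T r + 15 = 15 + T r$)
$\left(-13538 + 27524\right) \left(L{\left(-60,-65 \right)} + 30465\right) = \left(-13538 + 27524\right) \left(\left(15 - -3900\right) + 30465\right) = 13986 \left(\left(15 + 3900\right) + 30465\right) = 13986 \left(3915 + 30465\right) = 13986 \cdot 34380 = 480838680$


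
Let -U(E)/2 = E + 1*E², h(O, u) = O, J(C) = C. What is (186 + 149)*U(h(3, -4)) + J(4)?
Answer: -8036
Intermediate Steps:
U(E) = -2*E - 2*E² (U(E) = -2*(E + 1*E²) = -2*(E + E²) = -2*E - 2*E²)
(186 + 149)*U(h(3, -4)) + J(4) = (186 + 149)*(-2*3*(1 + 3)) + 4 = 335*(-2*3*4) + 4 = 335*(-24) + 4 = -8040 + 4 = -8036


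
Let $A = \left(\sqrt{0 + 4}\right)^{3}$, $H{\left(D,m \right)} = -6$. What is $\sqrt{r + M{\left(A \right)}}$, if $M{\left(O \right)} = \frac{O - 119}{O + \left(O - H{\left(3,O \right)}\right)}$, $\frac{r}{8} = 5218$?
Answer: $\frac{\sqrt{20201654}}{22} \approx 204.3$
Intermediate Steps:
$r = 41744$ ($r = 8 \cdot 5218 = 41744$)
$A = 8$ ($A = \left(\sqrt{4}\right)^{3} = 2^{3} = 8$)
$M{\left(O \right)} = \frac{-119 + O}{6 + 2 O}$ ($M{\left(O \right)} = \frac{O - 119}{O + \left(O - -6\right)} = \frac{-119 + O}{O + \left(O + 6\right)} = \frac{-119 + O}{O + \left(6 + O\right)} = \frac{-119 + O}{6 + 2 O}$)
$\sqrt{r + M{\left(A \right)}} = \sqrt{41744 + \frac{-119 + 8}{2 \left(3 + 8\right)}} = \sqrt{41744 + \frac{1}{2} \cdot \frac{1}{11} \left(-111\right)} = \sqrt{41744 - \frac{111}{22}} = \sqrt{\frac{918257}{22}} = \frac{\sqrt{20201654}}{22}$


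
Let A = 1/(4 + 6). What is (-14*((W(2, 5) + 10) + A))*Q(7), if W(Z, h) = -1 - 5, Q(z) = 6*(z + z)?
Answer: -24108/5 ≈ -4821.6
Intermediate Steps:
Q(z) = 12*z (Q(z) = 6*(2*z) = 12*z)
A = ⅒ (A = 1/10 = ⅒ ≈ 0.10000)
W(Z, h) = -6
(-14*((W(2, 5) + 10) + A))*Q(7) = (-14*((-6 + 10) + ⅒))*(12*7) = -14*(4 + ⅒)*84 = -14*41/10*84 = -287/5*84 = -24108/5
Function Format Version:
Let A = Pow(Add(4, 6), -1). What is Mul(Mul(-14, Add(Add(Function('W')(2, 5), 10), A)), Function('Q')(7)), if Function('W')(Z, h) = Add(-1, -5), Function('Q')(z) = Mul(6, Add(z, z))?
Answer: Rational(-24108, 5) ≈ -4821.6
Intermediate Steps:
Function('Q')(z) = Mul(12, z) (Function('Q')(z) = Mul(6, Mul(2, z)) = Mul(12, z))
A = Rational(1, 10) (A = Pow(10, -1) = Rational(1, 10) ≈ 0.10000)
Function('W')(Z, h) = -6
Mul(Mul(-14, Add(Add(Function('W')(2, 5), 10), A)), Function('Q')(7)) = Mul(Mul(-14, Add(Add(-6, 10), Rational(1, 10))), Mul(12, 7)) = Mul(Mul(-14, Add(4, Rational(1, 10))), 84) = Mul(Mul(-14, Rational(41, 10)), 84) = Mul(Rational(-287, 5), 84) = Rational(-24108, 5)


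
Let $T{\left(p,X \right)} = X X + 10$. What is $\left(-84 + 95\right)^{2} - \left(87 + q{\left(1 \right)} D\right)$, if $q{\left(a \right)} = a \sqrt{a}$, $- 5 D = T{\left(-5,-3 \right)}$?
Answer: $\frac{189}{5} \approx 37.8$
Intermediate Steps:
$T{\left(p,X \right)} = 10 + X^{2}$ ($T{\left(p,X \right)} = X^{2} + 10 = 10 + X^{2}$)
$D = - \frac{19}{5}$ ($D = - \frac{10 + \left(-3\right)^{2}}{5} = - \frac{10 + 9}{5} = \left(- \frac{1}{5}\right) 19 = - \frac{19}{5} \approx -3.8$)
$q{\left(a \right)} = a^{\frac{3}{2}}$
$\left(-84 + 95\right)^{2} - \left(87 + q{\left(1 \right)} D\right) = \left(-84 + 95\right)^{2} - \left(87 + 1^{\frac{3}{2}} \left(- \frac{19}{5}\right)\right) = 11^{2} - \left(87 + 1 \left(- \frac{19}{5}\right)\right) = 121 - \left(87 - \frac{19}{5}\right) = 121 - \frac{416}{5} = \frac{189}{5}$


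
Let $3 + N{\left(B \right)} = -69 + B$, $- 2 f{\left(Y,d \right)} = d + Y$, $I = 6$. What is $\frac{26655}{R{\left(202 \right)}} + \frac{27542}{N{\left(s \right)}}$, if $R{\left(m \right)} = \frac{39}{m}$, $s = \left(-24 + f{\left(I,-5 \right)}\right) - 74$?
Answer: $\frac{611300478}{4433} \approx 1.379 \cdot 10^{5}$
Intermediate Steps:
$f{\left(Y,d \right)} = - \frac{Y}{2} - \frac{d}{2}$ ($f{\left(Y,d \right)} = - \frac{d + Y}{2} = - \frac{Y + d}{2} = - \frac{Y}{2} - \frac{d}{2}$)
$s = - \frac{197}{2}$ ($s = \left(-24 - \frac{1}{2}\right) - 74 = - \frac{49}{2} - 74 = - \frac{197}{2} \approx -98.5$)
$N{\left(B \right)} = -72 + B$ ($N{\left(B \right)} = -3 + \left(-69 + B\right) = -72 + B$)
$\frac{26655}{R{\left(202 \right)}} + \frac{27542}{N{\left(s \right)}} = \frac{26655}{39 \cdot \frac{1}{202}} + \frac{27542}{-72 - \frac{197}{2}} = \frac{26655}{39 \cdot \frac{1}{202}} + \frac{27542}{- \frac{341}{2}} = \frac{26655}{\frac{39}{202}} + 27542 \left(- \frac{2}{341}\right) = 26655 \cdot \frac{202}{39} - \frac{55084}{341} = \frac{1794770}{13} - \frac{55084}{341} = \frac{611300478}{4433}$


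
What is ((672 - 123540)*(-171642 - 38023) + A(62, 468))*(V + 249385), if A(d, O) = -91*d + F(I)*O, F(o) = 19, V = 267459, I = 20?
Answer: 13314481581884680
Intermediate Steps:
A(d, O) = -91*d + 19*O
((672 - 123540)*(-171642 - 38023) + A(62, 468))*(V + 249385) = ((672 - 123540)*(-171642 - 38023) + (-91*62 + 19*468))*(267459 + 249385) = (-122868*(-209665) + (-5642 + 8892))*516844 = (25761119220 + 3250)*516844 = 25761122470*516844 = 13314481581884680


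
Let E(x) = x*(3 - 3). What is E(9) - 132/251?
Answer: -132/251 ≈ -0.52590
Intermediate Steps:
E(x) = 0 (E(x) = x*0 = 0)
E(9) - 132/251 = 0 - 132/251 = -132/251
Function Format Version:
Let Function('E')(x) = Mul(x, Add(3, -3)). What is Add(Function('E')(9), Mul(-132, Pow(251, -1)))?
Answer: Rational(-132, 251) ≈ -0.52590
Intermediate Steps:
Function('E')(x) = 0 (Function('E')(x) = Mul(x, 0) = 0)
Add(Function('E')(9), Mul(-132, Pow(251, -1))) = Add(0, Mul(-132, Pow(251, -1))) = Add(0, Mul(-132, Rational(1, 251))) = Add(0, Rational(-132, 251)) = Rational(-132, 251)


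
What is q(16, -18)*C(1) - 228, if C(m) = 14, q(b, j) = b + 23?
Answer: 318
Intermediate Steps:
q(b, j) = 23 + b
q(16, -18)*C(1) - 228 = (23 + 16)*14 - 228 = 39*14 - 228 = 546 - 228 = 318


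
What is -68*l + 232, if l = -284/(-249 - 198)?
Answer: 84392/447 ≈ 188.80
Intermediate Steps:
l = 284/447 (l = -284/(-447) = -284*(-1/447) = 284/447 ≈ 0.63535)
-68*l + 232 = -68*284/447 + 232 = -19312/447 + 232 = 84392/447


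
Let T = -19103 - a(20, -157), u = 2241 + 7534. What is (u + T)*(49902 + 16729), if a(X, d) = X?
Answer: -622866588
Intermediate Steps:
u = 9775
T = -19123 (T = -19103 - 1*20 = -19103 - 20 = -19123)
(u + T)*(49902 + 16729) = (9775 - 19123)*(49902 + 16729) = -9348*66631 = -622866588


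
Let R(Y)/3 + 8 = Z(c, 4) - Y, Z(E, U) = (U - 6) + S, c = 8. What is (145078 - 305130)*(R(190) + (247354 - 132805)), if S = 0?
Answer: -18237765348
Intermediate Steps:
Z(E, U) = -6 + U (Z(E, U) = (U - 6) + 0 = (-6 + U) + 0 = -6 + U)
R(Y) = -30 - 3*Y (R(Y) = -24 + 3*((-6 + 4) - Y) = -24 + 3*(-2 - Y) = -24 + (-6 - 3*Y) = -30 - 3*Y)
(145078 - 305130)*(R(190) + (247354 - 132805)) = (145078 - 305130)*((-30 - 3*190) + (247354 - 132805)) = -160052*((-30 - 570) + 114549) = -160052*(-600 + 114549) = -160052*113949 = -18237765348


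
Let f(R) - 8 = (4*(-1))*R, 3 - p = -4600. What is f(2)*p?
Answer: 0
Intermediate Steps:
p = 4603 (p = 3 - 1*(-4600) = 3 + 4600 = 4603)
f(R) = 8 - 4*R (f(R) = 8 + (4*(-1))*R = 8 - 4*R)
f(2)*p = (8 - 4*2)*4603 = (8 - 8)*4603 = 0*4603 = 0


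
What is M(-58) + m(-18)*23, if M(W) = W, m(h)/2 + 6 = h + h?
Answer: -1990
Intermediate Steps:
m(h) = -12 + 4*h (m(h) = -12 + 2*(h + h) = -12 + 2*(2*h) = -12 + 4*h)
M(-58) + m(-18)*23 = -58 + (-12 + 4*(-18))*23 = -58 + (-12 - 72)*23 = -58 - 84*23 = -58 - 1932 = -1990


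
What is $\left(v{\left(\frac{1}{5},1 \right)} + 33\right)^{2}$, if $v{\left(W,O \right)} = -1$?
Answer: $1024$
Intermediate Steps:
$\left(v{\left(\frac{1}{5},1 \right)} + 33\right)^{2} = \left(-1 + 33\right)^{2} = 32^{2} = 1024$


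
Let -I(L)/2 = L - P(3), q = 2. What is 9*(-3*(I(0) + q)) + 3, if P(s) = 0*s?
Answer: -51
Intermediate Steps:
P(s) = 0
I(L) = -2*L (I(L) = -2*(L - 1*0) = -2*(L + 0) = -2*L)
9*(-3*(I(0) + q)) + 3 = 9*(-3*(-2*0 + 2)) + 3 = 9*(-3*(0 + 2)) + 3 = 9*(-3*2) + 3 = 9*(-6) + 3 = -54 + 3 = -51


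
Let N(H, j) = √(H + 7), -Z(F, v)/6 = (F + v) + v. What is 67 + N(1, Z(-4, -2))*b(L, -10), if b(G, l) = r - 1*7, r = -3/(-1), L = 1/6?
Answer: 67 - 8*√2 ≈ 55.686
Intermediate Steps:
Z(F, v) = -12*v - 6*F (Z(F, v) = -6*((F + v) + v) = -6*(F + 2*v) = -12*v - 6*F)
L = ⅙ ≈ 0.16667
r = 3 (r = -3*(-1) = 3)
b(G, l) = -4 (b(G, l) = 3 - 1*7 = 3 - 7 = -4)
N(H, j) = √(7 + H)
67 + N(1, Z(-4, -2))*b(L, -10) = 67 + √(7 + 1)*(-4) = 67 + √8*(-4) = 67 + (2*√2)*(-4) = 67 - 8*√2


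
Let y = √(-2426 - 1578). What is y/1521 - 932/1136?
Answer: -233/284 + 2*I*√1001/1521 ≈ -0.82042 + 0.041602*I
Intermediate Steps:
y = 2*I*√1001 (y = √(-4004) = 2*I*√1001 ≈ 63.277*I)
y/1521 - 932/1136 = (2*I*√1001)/1521 - 932/1136 = (2*I*√1001)*(1/1521) - 932*1/1136 = 2*I*√1001/1521 - 233/284 = -233/284 + 2*I*√1001/1521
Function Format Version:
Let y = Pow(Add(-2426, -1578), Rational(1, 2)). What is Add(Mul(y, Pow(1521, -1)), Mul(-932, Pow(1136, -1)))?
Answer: Add(Rational(-233, 284), Mul(Rational(2, 1521), I, Pow(1001, Rational(1, 2)))) ≈ Add(-0.82042, Mul(0.041602, I))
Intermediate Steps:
y = Mul(2, I, Pow(1001, Rational(1, 2))) (y = Pow(-4004, Rational(1, 2)) = Mul(2, I, Pow(1001, Rational(1, 2))) ≈ Mul(63.277, I))
Add(Mul(y, Pow(1521, -1)), Mul(-932, Pow(1136, -1))) = Add(Mul(Mul(2, I, Pow(1001, Rational(1, 2))), Pow(1521, -1)), Mul(-932, Pow(1136, -1))) = Add(Mul(Mul(2, I, Pow(1001, Rational(1, 2))), Rational(1, 1521)), Mul(-932, Rational(1, 1136))) = Add(Mul(Rational(2, 1521), I, Pow(1001, Rational(1, 2))), Rational(-233, 284)) = Add(Rational(-233, 284), Mul(Rational(2, 1521), I, Pow(1001, Rational(1, 2))))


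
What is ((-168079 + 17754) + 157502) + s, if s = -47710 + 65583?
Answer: 25050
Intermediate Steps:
s = 17873
((-168079 + 17754) + 157502) + s = ((-168079 + 17754) + 157502) + 17873 = (-150325 + 157502) + 17873 = 7177 + 17873 = 25050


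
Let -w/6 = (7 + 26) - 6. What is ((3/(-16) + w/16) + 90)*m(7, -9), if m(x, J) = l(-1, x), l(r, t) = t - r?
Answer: 1275/2 ≈ 637.50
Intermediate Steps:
w = -162 (w = -6*((7 + 26) - 6) = -6*(33 - 6) = -6*27 = -162)
m(x, J) = 1 + x (m(x, J) = x - 1*(-1) = x + 1 = 1 + x)
((3/(-16) + w/16) + 90)*m(7, -9) = ((3/(-16) - 162/16) + 90)*(1 + 7) = ((3*(-1/16) - 162*1/16) + 90)*8 = ((-3/16 - 81/8) + 90)*8 = (-165/16 + 90)*8 = (1275/16)*8 = 1275/2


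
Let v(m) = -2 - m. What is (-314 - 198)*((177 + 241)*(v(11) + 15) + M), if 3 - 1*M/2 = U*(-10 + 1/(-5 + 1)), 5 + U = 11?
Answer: -494080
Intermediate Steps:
U = 6 (U = -5 + 11 = 6)
M = 129 (M = 6 - 12*(-10 + 1/(-5 + 1)) = 6 - 12*(-10 + 1/(-4)) = 6 - 12*(-10 - ¼) = 6 - 12*(-41)/4 = 6 - 2*(-123/2) = 6 + 123 = 129)
(-314 - 198)*((177 + 241)*(v(11) + 15) + M) = (-314 - 198)*((177 + 241)*((-2 - 1*11) + 15) + 129) = -512*(418*((-2 - 11) + 15) + 129) = -512*(418*(-13 + 15) + 129) = -512*(418*2 + 129) = -512*(836 + 129) = -512*965 = -494080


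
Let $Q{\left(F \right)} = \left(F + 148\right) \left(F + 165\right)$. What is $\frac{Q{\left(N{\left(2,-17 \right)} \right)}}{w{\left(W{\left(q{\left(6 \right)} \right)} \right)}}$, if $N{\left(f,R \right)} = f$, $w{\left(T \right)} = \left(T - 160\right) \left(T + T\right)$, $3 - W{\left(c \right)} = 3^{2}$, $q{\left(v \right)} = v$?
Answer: $\frac{4175}{332} \approx 12.575$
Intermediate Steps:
$W{\left(c \right)} = -6$ ($W{\left(c \right)} = 3 - 3^{2} = 3 - 9 = -6$)
$w{\left(T \right)} = 2 T \left(-160 + T\right)$ ($w{\left(T \right)} = \left(-160 + T\right) 2 T = 2 T \left(-160 + T\right)$)
$Q{\left(F \right)} = \left(148 + F\right) \left(165 + F\right)$
$\frac{Q{\left(N{\left(2,-17 \right)} \right)}}{w{\left(W{\left(q{\left(6 \right)} \right)} \right)}} = \frac{24420 + 2^{2} + 313 \cdot 2}{2 \left(-6\right) \left(-160 - 6\right)} = \frac{24420 + 4 + 626}{2 \left(-6\right) \left(-166\right)} = \frac{25050}{1992} = 25050 \cdot \frac{1}{1992} = \frac{4175}{332}$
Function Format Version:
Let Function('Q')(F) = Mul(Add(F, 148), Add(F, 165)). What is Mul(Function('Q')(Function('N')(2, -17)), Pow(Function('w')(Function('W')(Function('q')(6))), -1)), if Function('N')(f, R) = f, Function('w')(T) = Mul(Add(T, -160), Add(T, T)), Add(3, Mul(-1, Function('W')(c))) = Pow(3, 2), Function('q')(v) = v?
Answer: Rational(4175, 332) ≈ 12.575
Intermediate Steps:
Function('W')(c) = -6 (Function('W')(c) = Add(3, Mul(-1, Pow(3, 2))) = Add(3, Mul(-1, 9)) = Add(3, -9) = -6)
Function('w')(T) = Mul(2, T, Add(-160, T)) (Function('w')(T) = Mul(Add(-160, T), Mul(2, T)) = Mul(2, T, Add(-160, T)))
Function('Q')(F) = Mul(Add(148, F), Add(165, F))
Mul(Function('Q')(Function('N')(2, -17)), Pow(Function('w')(Function('W')(Function('q')(6))), -1)) = Mul(Add(24420, Pow(2, 2), Mul(313, 2)), Pow(Mul(2, -6, Add(-160, -6)), -1)) = Mul(Add(24420, 4, 626), Pow(Mul(2, -6, -166), -1)) = Mul(25050, Pow(1992, -1)) = Mul(25050, Rational(1, 1992)) = Rational(4175, 332)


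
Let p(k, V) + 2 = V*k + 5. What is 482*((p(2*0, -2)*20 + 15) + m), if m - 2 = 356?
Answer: 208706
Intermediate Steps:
m = 358 (m = 2 + 356 = 358)
p(k, V) = 3 + V*k (p(k, V) = -2 + (V*k + 5) = -2 + (5 + V*k) = 3 + V*k)
482*((p(2*0, -2)*20 + 15) + m) = 482*(((3 - 4*0)*20 + 15) + 358) = 482*(((3 - 2*0)*20 + 15) + 358) = 482*(((3 + 0)*20 + 15) + 358) = 482*((3*20 + 15) + 358) = 482*((60 + 15) + 358) = 482*(75 + 358) = 482*433 = 208706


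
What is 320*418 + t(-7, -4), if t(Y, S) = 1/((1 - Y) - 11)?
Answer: 401279/3 ≈ 1.3376e+5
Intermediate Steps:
t(Y, S) = 1/(-10 - Y)
320*418 + t(-7, -4) = 320*418 - 1/(10 - 7) = 133760 - 1/3 = 133760 - 1*⅓ = 133760 - ⅓ = 401279/3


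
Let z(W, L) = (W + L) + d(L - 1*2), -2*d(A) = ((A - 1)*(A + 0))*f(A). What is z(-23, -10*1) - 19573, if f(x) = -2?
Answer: -19450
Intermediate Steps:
d(A) = A*(-1 + A) (d(A) = -(A - 1)*(A + 0)*(-2)/2 = -(-1 + A)*A*(-2)/2 = -A*(-1 + A)*(-2)/2 = -(-1)*A*(-1 + A) = A*(-1 + A))
z(W, L) = L + W + (-3 + L)*(-2 + L) (z(W, L) = (W + L) + (L - 1*2)*(-1 + (L - 1*2)) = (L + W) + (L - 2)*(-1 + (L - 2)) = (L + W) + (-2 + L)*(-1 + (-2 + L)) = (L + W) + (-2 + L)*(-3 + L) = (L + W) + (-3 + L)*(-2 + L) = L + W + (-3 + L)*(-2 + L))
z(-23, -10*1) - 19573 = (-10*1 - 23 + (-3 - 10*1)*(-2 - 10*1)) - 19573 = (-10 - 23 + (-3 - 10)*(-2 - 10)) - 19573 = (-10 - 23 - 13*(-12)) - 19573 = (-10 - 23 + 156) - 19573 = 123 - 19573 = -19450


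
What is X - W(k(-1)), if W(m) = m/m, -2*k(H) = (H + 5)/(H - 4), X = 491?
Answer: 490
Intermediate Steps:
k(H) = -(5 + H)/(2*(-4 + H)) (k(H) = -(H + 5)/(2*(H - 4)) = -(5 + H)/(2*(-4 + H)))
W(m) = 1
X - W(k(-1)) = 491 - 1*1 = 491 - 1 = 490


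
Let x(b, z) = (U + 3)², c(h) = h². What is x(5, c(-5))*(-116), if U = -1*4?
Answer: -116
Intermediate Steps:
U = -4
x(b, z) = 1 (x(b, z) = (-4 + 3)² = (-1)² = 1)
x(5, c(-5))*(-116) = 1*(-116) = -116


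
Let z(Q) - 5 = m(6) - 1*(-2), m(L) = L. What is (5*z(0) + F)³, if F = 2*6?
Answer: 456533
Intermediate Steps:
z(Q) = 13 (z(Q) = 5 + (6 - 1*(-2)) = 5 + (6 + 2) = 5 + 8 = 13)
F = 12
(5*z(0) + F)³ = (5*13 + 12)³ = (65 + 12)³ = 77³ = 456533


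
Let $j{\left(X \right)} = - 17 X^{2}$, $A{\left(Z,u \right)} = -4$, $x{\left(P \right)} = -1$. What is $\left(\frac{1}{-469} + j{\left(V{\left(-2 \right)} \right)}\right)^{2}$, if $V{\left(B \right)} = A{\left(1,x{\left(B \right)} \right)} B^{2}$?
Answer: $\frac{4166044305921}{219961} \approx 1.894 \cdot 10^{7}$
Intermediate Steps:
$V{\left(B \right)} = - 4 B^{2}$
$\left(\frac{1}{-469} + j{\left(V{\left(-2 \right)} \right)}\right)^{2} = \left(\frac{1}{-469} - 17 \left(- 4 \left(-2\right)^{2}\right)^{2}\right)^{2} = \left(- \frac{1}{469} - 17 \left(\left(-4\right) 4\right)^{2}\right)^{2} = \left(- \frac{1}{469} - 17 \left(-16\right)^{2}\right)^{2} = \left(- \frac{1}{469} - 4352\right)^{2} = \left(- \frac{2041089}{469}\right)^{2} = \frac{4166044305921}{219961}$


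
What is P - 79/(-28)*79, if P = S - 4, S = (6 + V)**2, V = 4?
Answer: 8929/28 ≈ 318.89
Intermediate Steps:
S = 100 (S = (6 + 4)**2 = 10**2 = 100)
P = 96 (P = 100 - 4 = 96)
P - 79/(-28)*79 = 96 - 79/(-28)*79 = 96 - 79*(-1/28)*79 = 96 + (79/28)*79 = 96 + 6241/28 = 8929/28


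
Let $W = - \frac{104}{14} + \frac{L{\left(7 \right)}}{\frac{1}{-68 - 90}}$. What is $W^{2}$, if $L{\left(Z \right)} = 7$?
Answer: $\frac{60746436}{49} \approx 1.2397 \cdot 10^{6}$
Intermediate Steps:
$W = - \frac{7794}{7}$ ($W = - \frac{104}{14} + \frac{7}{\frac{1}{-68 - 90}} = \left(-104\right) \frac{1}{14} + \frac{7}{\frac{1}{-158}} = - \frac{52}{7} + \frac{7}{- \frac{1}{158}} = - \frac{52}{7} + 7 \left(-158\right) = - \frac{52}{7} - 1106 = - \frac{7794}{7} \approx -1113.4$)
$W^{2} = \left(- \frac{7794}{7}\right)^{2} = \frac{60746436}{49}$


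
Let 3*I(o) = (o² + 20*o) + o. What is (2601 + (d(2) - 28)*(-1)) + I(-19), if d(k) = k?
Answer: 7843/3 ≈ 2614.3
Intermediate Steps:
I(o) = 7*o + o²/3 (I(o) = ((o² + 20*o) + o)/3 = (o² + 21*o)/3 = 7*o + o²/3)
(2601 + (d(2) - 28)*(-1)) + I(-19) = (2601 + (2 - 28)*(-1)) + (⅓)*(-19)*(21 - 19) = (2601 - 26*(-1)) + (⅓)*(-19)*2 = (2601 + 26) - 38/3 = 2627 - 38/3 = 7843/3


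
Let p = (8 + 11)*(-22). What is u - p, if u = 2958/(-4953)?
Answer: 689132/1651 ≈ 417.40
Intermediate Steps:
p = -418 (p = 19*(-22) = -418)
u = -986/1651 (u = 2958*(-1/4953) = -986/1651 ≈ -0.59721)
u - p = -986/1651 - 1*(-418) = -986/1651 + 418 = 689132/1651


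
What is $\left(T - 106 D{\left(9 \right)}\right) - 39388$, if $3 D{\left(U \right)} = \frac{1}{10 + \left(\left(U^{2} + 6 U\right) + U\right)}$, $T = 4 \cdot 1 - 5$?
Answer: $- \frac{9098912}{231} \approx -39389.0$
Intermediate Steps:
$T = -1$ ($T = 4 - 5 = -1$)
$D{\left(U \right)} = \frac{1}{3 \left(10 + U^{2} + 7 U\right)}$ ($D{\left(U \right)} = \frac{1}{3 \left(10 + \left(\left(U^{2} + 6 U\right) + U\right)\right)} = \frac{1}{3 \left(10 + \left(U^{2} + 7 U\right)\right)} = \frac{1}{3 \left(10 + U^{2} + 7 U\right)}$)
$\left(T - 106 D{\left(9 \right)}\right) - 39388 = \left(-1 - 106 \frac{1}{3 \left(10 + 9^{2} + 7 \cdot 9\right)}\right) - 39388 = \left(-1 - 106 \frac{1}{3 \left(10 + 81 + 63\right)}\right) - 39388 = \left(-1 - 106 \frac{1}{3 \cdot 154}\right) - 39388 = \left(-1 - 106 \cdot \frac{1}{3} \cdot \frac{1}{154}\right) - 39388 = \left(-1 - \frac{53}{231}\right) - 39388 = - \frac{284}{231} - 39388 = - \frac{9098912}{231}$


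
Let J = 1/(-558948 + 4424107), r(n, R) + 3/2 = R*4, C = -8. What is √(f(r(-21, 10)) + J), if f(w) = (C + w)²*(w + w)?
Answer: √4280407569033086913/7730318 ≈ 267.64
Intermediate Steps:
r(n, R) = -3/2 + 4*R (r(n, R) = -3/2 + R*4 = -3/2 + 4*R)
f(w) = 2*w*(-8 + w)² (f(w) = (-8 + w)²*(w + w) = (-8 + w)²*(2*w) = 2*w*(-8 + w)²)
J = 1/3865159 ≈ 2.5872e-7
√(f(r(-21, 10)) + J) = √(2*(-3/2 + 4*10)*(-8 + (-3/2 + 4*10))² + 1/3865159) = √(2*(-3/2 + 40)*(-8 + (-3/2 + 40))² + 1/3865159) = √(2*(77/2)*(-8 + 77/2)² + 1/3865159) = √(2*(77/2)*(61/2)² + 1/3865159) = √(2*(77/2)*(3721/4) + 1/3865159) = √(286517/4 + 1/3865159) = √(1107433761207/15460636) = √4280407569033086913/7730318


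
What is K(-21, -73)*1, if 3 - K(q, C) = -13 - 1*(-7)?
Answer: 9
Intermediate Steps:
K(q, C) = 9 (K(q, C) = 3 - (-13 - 1*(-7)) = 3 - (-13 + 7) = 3 - 1*(-6) = 3 + 6 = 9)
K(-21, -73)*1 = 9*1 = 9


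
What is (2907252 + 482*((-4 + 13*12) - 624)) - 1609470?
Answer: 1070278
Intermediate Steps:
(2907252 + 482*((-4 + 13*12) - 624)) - 1609470 = (2907252 + 482*((-4 + 156) - 624)) - 1609470 = (2907252 + 482*(152 - 624)) - 1609470 = (2907252 + 482*(-472)) - 1609470 = (2907252 - 227504) - 1609470 = 2679748 - 1609470 = 1070278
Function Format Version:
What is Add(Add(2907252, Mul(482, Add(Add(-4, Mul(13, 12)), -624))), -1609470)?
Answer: 1070278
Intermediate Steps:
Add(Add(2907252, Mul(482, Add(Add(-4, Mul(13, 12)), -624))), -1609470) = Add(Add(2907252, Mul(482, Add(Add(-4, 156), -624))), -1609470) = Add(Add(2907252, Mul(482, Add(152, -624))), -1609470) = Add(Add(2907252, Mul(482, -472)), -1609470) = Add(Add(2907252, -227504), -1609470) = Add(2679748, -1609470) = 1070278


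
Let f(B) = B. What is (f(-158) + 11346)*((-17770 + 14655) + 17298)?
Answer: 158679404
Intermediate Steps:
(f(-158) + 11346)*((-17770 + 14655) + 17298) = (-158 + 11346)*((-17770 + 14655) + 17298) = 11188*(-3115 + 17298) = 11188*14183 = 158679404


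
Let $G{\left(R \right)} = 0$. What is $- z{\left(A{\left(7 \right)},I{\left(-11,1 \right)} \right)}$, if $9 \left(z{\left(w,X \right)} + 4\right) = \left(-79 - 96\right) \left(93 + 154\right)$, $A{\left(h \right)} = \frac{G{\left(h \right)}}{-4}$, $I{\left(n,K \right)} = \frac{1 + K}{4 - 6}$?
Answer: $\frac{43261}{9} \approx 4806.8$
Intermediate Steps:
$I{\left(n,K \right)} = - \frac{1}{2} - \frac{K}{2}$ ($I{\left(n,K \right)} = \frac{1 + K}{-2} = \left(1 + K\right) \left(- \frac{1}{2}\right) = - \frac{1}{2} - \frac{K}{2}$)
$A{\left(h \right)} = 0$ ($A{\left(h \right)} = \frac{0}{-4} = 0 \left(- \frac{1}{4}\right) = 0$)
$z{\left(w,X \right)} = - \frac{43261}{9}$ ($z{\left(w,X \right)} = -4 + \frac{\left(-79 - 96\right) \left(93 + 154\right)}{9} = -4 + \frac{\left(-175\right) 247}{9} = -4 + \frac{1}{9} \left(-43225\right) = -4 - \frac{43225}{9} = - \frac{43261}{9}$)
$- z{\left(A{\left(7 \right)},I{\left(-11,1 \right)} \right)} = \left(-1\right) \left(- \frac{43261}{9}\right) = \frac{43261}{9}$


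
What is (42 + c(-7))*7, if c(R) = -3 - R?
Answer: 322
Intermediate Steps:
(42 + c(-7))*7 = (42 + (-3 - 1*(-7)))*7 = (42 + (-3 + 7))*7 = (42 + 4)*7 = 46*7 = 322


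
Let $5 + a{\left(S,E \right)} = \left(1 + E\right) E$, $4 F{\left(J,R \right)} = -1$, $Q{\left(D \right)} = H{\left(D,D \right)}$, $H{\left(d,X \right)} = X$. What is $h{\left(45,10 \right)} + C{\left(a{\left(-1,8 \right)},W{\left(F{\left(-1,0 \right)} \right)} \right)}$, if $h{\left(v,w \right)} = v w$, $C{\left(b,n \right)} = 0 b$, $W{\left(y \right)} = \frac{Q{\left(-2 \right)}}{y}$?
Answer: $450$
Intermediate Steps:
$Q{\left(D \right)} = D$
$F{\left(J,R \right)} = - \frac{1}{4}$ ($F{\left(J,R \right)} = \frac{1}{4} \left(-1\right) = - \frac{1}{4}$)
$a{\left(S,E \right)} = -5 + E \left(1 + E\right)$ ($a{\left(S,E \right)} = -5 + \left(1 + E\right) E = -5 + E \left(1 + E\right)$)
$W{\left(y \right)} = - \frac{2}{y}$
$C{\left(b,n \right)} = 0$
$h{\left(45,10 \right)} + C{\left(a{\left(-1,8 \right)},W{\left(F{\left(-1,0 \right)} \right)} \right)} = 45 \cdot 10 + 0 = 450 + 0 = 450$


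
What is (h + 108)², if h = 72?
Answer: 32400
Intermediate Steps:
(h + 108)² = (72 + 108)² = 180² = 32400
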